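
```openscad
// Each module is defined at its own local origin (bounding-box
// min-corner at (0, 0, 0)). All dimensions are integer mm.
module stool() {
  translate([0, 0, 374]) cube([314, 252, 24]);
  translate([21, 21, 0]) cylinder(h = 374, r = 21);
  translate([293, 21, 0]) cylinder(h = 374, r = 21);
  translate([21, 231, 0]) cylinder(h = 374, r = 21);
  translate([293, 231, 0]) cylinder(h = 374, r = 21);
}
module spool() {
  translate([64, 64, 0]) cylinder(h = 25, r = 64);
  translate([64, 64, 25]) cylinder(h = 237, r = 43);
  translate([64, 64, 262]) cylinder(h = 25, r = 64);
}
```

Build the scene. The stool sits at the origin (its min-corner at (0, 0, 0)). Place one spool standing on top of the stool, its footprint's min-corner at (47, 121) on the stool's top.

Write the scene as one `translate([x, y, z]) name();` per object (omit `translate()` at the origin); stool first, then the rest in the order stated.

stool();
translate([47, 121, 398]) spool();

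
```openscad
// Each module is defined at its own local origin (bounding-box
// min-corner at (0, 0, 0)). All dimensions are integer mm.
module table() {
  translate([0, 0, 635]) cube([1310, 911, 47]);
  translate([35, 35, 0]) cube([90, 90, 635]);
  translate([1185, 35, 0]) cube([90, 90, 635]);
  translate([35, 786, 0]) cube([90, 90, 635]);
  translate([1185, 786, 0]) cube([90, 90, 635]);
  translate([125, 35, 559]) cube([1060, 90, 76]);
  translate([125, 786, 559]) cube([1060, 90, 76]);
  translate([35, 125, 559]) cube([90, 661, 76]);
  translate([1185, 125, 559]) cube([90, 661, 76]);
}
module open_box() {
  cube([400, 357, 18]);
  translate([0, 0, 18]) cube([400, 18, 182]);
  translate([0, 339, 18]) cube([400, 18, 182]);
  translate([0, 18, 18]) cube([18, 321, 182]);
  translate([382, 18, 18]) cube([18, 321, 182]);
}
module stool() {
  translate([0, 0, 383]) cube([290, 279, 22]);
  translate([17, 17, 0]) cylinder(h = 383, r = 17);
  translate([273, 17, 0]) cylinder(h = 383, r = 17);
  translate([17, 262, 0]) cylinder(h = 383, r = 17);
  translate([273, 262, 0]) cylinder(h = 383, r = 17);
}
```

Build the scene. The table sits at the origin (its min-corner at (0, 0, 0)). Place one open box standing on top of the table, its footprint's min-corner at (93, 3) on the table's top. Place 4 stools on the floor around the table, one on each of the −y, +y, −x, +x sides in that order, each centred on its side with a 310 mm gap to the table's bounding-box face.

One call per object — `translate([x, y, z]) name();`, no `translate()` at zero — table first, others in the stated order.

table();
translate([93, 3, 682]) open_box();
translate([510, -589, 0]) stool();
translate([510, 1221, 0]) stool();
translate([-600, 316, 0]) stool();
translate([1620, 316, 0]) stool();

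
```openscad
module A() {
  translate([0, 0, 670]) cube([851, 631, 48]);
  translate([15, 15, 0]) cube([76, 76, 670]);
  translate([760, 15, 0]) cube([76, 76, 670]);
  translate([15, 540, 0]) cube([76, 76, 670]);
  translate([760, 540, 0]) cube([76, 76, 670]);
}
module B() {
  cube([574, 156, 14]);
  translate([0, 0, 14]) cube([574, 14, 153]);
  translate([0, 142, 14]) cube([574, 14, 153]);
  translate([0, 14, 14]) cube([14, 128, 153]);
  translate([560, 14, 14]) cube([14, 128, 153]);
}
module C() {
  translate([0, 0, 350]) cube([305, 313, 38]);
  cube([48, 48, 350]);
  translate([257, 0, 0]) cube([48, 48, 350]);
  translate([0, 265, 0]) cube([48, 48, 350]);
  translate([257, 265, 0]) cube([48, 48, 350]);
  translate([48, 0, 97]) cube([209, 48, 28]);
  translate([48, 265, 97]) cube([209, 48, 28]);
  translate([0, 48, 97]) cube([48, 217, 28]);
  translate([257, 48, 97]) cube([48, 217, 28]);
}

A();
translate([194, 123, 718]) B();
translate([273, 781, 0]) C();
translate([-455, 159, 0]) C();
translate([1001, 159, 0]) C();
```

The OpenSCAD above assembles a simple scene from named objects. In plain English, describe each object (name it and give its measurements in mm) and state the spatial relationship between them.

A is a table with a 851×631 mm rectangular top, 48 mm thick, top surface at z = 718 mm, supported by four 76×76 mm square legs, each inset 15 mm from the nearest pair of top edges, running from the floor.

B is an open storage box with external size 574×156×167 mm and wall thickness 14 mm (the base is also 14 mm thick). The base covers the whole footprint; the four walls stand on the base, with the y-facing walls full-width and the x-facing walls fitting between their inner faces.

C is a four-legged stool. The seat is a 305×313×38 mm slab whose top surface is at z = 388 mm; four square legs, each 48×48 mm in cross-section, run from the floor (z = 0) to the underside of the seat, each flush with a corner of the seat. Four stretchers, 48 mm wide and 28 mm tall, connect adjacent legs with their undersides at z = 97 mm, each running between the inner faces of the legs it joins and aligned with the legs' outer faces on the other axis.

The open box is on top of the table. Three stools sit around the table at the +y, −x, +x sides.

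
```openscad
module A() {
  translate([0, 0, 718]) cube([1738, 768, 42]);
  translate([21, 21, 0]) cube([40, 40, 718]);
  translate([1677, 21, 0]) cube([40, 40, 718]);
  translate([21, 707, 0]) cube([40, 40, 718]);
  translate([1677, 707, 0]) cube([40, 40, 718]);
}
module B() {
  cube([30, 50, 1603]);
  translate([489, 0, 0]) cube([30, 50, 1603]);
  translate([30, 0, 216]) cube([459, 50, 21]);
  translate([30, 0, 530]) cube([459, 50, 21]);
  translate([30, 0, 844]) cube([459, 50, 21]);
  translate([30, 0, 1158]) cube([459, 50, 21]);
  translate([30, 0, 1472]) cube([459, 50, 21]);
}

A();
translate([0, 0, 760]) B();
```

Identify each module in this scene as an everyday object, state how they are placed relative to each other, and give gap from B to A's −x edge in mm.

A is a table. B is a ladder. The ladder is on top of the table. The gap from the ladder to the table's −x edge is 0 mm.

The ladder's min-x is at 0; the table's min-x is 0; gap = 0 mm.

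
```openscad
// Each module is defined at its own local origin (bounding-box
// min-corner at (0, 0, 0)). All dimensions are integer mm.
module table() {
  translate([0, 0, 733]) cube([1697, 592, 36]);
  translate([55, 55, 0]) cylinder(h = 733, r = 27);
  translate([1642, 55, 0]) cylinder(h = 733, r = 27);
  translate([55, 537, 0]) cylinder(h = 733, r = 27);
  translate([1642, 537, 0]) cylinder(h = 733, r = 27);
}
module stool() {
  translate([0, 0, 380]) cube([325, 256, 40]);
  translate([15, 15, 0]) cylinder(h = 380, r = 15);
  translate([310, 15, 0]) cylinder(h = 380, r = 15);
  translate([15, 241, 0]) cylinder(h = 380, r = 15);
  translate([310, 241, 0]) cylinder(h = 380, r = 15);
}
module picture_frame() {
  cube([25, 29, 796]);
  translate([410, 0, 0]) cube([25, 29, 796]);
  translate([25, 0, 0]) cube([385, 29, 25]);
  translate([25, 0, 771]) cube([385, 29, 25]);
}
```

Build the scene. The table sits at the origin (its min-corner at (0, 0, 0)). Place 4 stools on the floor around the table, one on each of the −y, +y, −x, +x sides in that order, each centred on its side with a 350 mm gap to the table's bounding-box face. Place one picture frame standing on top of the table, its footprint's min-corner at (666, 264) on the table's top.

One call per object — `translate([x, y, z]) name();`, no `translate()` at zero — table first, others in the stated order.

table();
translate([686, -606, 0]) stool();
translate([686, 942, 0]) stool();
translate([-675, 168, 0]) stool();
translate([2047, 168, 0]) stool();
translate([666, 264, 769]) picture_frame();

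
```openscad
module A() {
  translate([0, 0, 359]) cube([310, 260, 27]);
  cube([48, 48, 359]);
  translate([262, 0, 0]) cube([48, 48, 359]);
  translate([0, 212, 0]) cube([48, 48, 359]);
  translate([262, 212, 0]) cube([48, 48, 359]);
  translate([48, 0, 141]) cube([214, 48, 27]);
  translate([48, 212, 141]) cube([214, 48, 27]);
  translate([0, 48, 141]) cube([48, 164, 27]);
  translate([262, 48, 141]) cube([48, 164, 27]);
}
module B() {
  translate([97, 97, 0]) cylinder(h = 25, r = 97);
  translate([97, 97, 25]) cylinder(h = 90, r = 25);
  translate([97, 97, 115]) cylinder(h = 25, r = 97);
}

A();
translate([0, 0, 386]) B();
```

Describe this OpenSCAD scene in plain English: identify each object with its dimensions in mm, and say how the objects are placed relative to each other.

A is a four-legged stool. The seat is a 310×260×27 mm slab whose top surface is at z = 386 mm; four square legs, each 48×48 mm in cross-section, run from the floor (z = 0) to the underside of the seat, each flush with a corner of the seat. Four stretchers, 48 mm wide and 27 mm tall, connect adjacent legs with their undersides at z = 141 mm, each running between the inner faces of the legs it joins and aligned with the legs' outer faces on the other axis.

B is a spool: two coaxial disc flanges of radius 97 mm and thickness 25 mm, joined by a core cylinder of radius 25 mm and height 90 mm. The lower flange rests on z = 0 and the three cylinders share a vertical axis.

The spool is on top of the stool.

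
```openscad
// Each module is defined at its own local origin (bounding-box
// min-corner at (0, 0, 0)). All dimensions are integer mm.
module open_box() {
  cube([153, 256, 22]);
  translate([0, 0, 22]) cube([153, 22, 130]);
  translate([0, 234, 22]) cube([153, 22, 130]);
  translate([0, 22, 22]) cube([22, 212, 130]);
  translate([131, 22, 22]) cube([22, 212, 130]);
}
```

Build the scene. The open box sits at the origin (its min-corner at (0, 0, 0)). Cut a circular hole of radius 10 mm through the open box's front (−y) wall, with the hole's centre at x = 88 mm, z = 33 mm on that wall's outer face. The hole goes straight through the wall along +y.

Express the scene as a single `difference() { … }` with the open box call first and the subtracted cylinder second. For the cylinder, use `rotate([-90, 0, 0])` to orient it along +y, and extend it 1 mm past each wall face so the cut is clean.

difference() {
  open_box();
  translate([88, -1, 33]) rotate([-90, 0, 0]) cylinder(h = 24, r = 10);
}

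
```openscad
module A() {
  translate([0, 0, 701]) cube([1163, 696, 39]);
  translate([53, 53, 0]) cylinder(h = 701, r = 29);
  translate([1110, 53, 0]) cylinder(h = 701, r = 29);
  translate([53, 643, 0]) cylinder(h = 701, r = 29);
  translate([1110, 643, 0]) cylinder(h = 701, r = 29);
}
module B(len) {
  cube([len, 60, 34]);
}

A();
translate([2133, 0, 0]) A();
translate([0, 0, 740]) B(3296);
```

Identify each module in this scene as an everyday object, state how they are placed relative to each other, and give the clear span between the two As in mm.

Second table starts at x = 2133; first ends at x = 1163; clear span = 2133 − 1163 = 970 mm.

A is a table. B is a beam. A beam spans the tops of two tables. The clear span between the two tables is 970 mm.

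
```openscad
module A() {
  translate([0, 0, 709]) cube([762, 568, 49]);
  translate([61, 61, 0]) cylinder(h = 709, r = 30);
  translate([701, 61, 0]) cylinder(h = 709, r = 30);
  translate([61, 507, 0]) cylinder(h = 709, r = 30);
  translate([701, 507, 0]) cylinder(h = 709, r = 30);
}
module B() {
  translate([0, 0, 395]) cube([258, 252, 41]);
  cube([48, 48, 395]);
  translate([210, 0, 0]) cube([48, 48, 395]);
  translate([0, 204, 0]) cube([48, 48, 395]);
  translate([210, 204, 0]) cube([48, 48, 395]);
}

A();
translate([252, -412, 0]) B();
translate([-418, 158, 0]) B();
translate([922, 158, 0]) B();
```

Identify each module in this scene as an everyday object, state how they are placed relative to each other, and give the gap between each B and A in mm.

Each stool's nearest face is 160 mm from the table's bounding box.

A is a table. B is a stool. Three stools sit around the table at the −y, −x, +x sides. The gap between each stool and the table is 160 mm.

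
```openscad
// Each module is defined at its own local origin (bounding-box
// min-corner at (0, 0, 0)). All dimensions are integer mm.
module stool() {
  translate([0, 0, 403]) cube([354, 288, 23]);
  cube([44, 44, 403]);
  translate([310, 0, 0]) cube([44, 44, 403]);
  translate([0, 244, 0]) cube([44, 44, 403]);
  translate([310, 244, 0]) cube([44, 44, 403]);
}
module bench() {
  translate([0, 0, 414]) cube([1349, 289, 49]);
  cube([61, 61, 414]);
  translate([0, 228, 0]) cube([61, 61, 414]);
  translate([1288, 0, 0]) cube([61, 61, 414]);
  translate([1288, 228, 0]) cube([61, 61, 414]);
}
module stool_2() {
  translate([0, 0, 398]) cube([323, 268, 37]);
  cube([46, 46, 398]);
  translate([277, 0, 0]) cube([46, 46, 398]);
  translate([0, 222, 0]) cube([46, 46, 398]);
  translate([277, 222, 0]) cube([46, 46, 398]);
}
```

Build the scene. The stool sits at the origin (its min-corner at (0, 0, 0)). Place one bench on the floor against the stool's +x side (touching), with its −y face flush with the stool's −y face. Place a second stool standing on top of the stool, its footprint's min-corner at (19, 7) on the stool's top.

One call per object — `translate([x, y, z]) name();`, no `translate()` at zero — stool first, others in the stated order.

stool();
translate([354, 0, 0]) bench();
translate([19, 7, 426]) stool_2();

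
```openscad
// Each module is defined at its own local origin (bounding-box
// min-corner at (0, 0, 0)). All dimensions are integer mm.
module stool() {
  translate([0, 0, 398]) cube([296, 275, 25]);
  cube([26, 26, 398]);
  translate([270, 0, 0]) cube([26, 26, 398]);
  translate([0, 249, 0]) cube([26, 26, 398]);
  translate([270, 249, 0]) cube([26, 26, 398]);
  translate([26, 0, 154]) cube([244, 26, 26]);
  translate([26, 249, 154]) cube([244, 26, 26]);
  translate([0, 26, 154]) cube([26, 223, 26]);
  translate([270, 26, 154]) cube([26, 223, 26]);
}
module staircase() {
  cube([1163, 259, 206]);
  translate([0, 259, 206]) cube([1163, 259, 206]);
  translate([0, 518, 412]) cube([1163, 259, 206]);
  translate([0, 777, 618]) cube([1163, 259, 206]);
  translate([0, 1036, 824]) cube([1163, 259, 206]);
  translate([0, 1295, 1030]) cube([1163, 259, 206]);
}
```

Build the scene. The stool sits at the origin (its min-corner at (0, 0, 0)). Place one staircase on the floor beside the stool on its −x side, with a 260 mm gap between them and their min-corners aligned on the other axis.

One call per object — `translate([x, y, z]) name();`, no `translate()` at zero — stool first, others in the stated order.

stool();
translate([-1423, 0, 0]) staircase();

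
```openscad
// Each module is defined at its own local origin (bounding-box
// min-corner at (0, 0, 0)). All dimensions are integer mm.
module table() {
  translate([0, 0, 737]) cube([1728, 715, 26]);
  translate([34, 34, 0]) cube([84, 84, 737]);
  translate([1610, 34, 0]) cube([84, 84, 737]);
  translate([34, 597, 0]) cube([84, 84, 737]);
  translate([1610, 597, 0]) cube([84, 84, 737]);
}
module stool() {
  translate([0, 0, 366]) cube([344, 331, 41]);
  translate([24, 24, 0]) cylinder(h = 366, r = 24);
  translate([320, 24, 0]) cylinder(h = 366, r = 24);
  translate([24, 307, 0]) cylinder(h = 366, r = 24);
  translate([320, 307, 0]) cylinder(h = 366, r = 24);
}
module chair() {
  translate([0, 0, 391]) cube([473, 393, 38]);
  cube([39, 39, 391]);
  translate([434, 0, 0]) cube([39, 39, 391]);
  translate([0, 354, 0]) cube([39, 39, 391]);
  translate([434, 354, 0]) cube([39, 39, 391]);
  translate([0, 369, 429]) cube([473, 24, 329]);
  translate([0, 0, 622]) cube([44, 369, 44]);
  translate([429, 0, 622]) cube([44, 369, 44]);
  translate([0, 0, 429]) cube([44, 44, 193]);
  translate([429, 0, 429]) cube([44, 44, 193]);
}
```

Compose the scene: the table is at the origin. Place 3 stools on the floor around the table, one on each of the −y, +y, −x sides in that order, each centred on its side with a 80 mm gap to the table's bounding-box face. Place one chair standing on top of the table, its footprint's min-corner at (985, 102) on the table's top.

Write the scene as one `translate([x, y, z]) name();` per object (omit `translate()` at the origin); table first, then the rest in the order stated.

table();
translate([692, -411, 0]) stool();
translate([692, 795, 0]) stool();
translate([-424, 192, 0]) stool();
translate([985, 102, 763]) chair();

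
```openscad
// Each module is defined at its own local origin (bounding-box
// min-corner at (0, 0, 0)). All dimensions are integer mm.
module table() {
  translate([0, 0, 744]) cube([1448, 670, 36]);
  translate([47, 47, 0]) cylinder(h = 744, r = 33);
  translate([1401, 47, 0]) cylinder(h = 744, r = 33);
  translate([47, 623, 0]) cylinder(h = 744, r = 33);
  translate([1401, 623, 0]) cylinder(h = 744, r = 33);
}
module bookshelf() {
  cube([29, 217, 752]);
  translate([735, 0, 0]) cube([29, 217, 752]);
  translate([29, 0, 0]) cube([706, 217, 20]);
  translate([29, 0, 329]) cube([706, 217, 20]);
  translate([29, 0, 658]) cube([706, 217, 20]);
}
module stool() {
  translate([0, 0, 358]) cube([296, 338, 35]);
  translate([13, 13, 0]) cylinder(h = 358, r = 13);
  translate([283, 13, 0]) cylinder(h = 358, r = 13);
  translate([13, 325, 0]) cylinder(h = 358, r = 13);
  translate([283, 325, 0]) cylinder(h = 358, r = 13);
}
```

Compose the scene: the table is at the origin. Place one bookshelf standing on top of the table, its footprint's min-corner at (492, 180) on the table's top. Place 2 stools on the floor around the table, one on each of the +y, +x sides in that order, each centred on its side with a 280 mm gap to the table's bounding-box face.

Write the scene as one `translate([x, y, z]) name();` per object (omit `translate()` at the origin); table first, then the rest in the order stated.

table();
translate([492, 180, 780]) bookshelf();
translate([576, 950, 0]) stool();
translate([1728, 166, 0]) stool();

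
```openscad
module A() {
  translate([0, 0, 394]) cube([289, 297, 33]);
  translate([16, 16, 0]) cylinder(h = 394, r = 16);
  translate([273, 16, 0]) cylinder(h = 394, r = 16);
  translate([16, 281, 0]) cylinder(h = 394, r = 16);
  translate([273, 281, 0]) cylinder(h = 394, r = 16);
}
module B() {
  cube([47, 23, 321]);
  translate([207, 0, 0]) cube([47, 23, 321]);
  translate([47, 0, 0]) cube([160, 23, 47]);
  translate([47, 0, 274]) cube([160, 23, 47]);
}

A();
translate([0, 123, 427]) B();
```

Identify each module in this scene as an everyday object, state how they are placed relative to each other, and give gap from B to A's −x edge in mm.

A is a stool. B is a picture frame. The picture frame is on top of the stool. The gap from the picture frame to the stool's −x edge is 0 mm.

The picture frame's min-x is at 0; the stool's min-x is 0; gap = 0 mm.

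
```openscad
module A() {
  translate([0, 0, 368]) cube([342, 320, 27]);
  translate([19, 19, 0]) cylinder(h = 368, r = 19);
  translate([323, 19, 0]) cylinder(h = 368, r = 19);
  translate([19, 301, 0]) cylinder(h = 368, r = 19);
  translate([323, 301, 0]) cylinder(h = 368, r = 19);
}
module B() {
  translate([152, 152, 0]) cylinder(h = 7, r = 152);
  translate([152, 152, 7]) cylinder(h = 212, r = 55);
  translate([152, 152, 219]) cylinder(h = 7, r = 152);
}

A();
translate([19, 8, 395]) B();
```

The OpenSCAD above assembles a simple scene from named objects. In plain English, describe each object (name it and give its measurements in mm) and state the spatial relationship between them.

A is a simple wooden stool: a rectangular seat 342 mm (x) by 320 mm (y), 27 mm thick, top face at z = 395 mm, on four round legs, each 38 mm in diameter. The legs rest on z = 0, each leg's axis is inset half a diameter from the nearest pair of seat edges (so the leg's bounding box is flush with the corner).

B is a spool: two coaxial disc flanges of radius 152 mm and thickness 7 mm, joined by a core cylinder of radius 55 mm and height 212 mm. The lower flange rests on z = 0 and the three cylinders share a vertical axis.

The spool is on top of the stool, centred.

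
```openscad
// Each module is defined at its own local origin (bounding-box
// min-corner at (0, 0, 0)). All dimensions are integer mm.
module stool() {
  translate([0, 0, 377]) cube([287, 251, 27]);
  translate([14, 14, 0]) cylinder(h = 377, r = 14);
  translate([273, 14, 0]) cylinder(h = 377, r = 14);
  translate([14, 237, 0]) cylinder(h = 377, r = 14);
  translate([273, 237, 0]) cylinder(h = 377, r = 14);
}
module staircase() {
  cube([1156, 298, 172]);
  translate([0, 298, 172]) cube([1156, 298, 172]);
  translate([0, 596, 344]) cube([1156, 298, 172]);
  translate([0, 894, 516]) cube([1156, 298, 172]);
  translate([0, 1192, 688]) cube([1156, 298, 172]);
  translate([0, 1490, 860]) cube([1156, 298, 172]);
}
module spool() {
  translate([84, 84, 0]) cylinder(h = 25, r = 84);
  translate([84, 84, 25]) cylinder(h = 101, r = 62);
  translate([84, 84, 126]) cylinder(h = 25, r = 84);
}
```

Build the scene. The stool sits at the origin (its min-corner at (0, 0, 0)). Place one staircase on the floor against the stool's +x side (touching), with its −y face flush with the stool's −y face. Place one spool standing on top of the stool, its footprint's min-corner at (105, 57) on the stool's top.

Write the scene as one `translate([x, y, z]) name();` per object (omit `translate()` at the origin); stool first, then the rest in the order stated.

stool();
translate([287, 0, 0]) staircase();
translate([105, 57, 404]) spool();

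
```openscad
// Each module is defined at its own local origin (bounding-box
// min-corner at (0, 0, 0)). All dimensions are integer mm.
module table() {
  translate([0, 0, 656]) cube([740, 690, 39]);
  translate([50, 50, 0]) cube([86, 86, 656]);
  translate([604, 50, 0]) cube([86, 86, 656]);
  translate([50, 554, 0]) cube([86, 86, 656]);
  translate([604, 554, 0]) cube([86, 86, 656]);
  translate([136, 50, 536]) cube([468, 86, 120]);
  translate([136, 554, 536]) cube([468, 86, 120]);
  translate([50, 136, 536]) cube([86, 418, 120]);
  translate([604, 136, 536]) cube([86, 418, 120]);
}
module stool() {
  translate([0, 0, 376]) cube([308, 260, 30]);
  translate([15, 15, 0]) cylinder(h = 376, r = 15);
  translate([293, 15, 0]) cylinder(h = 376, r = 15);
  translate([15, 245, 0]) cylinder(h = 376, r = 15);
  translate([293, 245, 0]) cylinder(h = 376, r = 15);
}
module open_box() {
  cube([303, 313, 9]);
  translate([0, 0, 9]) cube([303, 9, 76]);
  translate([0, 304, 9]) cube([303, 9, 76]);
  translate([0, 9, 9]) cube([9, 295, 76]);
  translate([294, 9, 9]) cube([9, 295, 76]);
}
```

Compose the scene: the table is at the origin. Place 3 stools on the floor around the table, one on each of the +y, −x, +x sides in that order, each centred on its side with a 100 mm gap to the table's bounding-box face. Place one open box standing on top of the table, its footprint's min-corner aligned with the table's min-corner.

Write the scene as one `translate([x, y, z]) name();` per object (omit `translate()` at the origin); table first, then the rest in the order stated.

table();
translate([216, 790, 0]) stool();
translate([-408, 215, 0]) stool();
translate([840, 215, 0]) stool();
translate([0, 0, 695]) open_box();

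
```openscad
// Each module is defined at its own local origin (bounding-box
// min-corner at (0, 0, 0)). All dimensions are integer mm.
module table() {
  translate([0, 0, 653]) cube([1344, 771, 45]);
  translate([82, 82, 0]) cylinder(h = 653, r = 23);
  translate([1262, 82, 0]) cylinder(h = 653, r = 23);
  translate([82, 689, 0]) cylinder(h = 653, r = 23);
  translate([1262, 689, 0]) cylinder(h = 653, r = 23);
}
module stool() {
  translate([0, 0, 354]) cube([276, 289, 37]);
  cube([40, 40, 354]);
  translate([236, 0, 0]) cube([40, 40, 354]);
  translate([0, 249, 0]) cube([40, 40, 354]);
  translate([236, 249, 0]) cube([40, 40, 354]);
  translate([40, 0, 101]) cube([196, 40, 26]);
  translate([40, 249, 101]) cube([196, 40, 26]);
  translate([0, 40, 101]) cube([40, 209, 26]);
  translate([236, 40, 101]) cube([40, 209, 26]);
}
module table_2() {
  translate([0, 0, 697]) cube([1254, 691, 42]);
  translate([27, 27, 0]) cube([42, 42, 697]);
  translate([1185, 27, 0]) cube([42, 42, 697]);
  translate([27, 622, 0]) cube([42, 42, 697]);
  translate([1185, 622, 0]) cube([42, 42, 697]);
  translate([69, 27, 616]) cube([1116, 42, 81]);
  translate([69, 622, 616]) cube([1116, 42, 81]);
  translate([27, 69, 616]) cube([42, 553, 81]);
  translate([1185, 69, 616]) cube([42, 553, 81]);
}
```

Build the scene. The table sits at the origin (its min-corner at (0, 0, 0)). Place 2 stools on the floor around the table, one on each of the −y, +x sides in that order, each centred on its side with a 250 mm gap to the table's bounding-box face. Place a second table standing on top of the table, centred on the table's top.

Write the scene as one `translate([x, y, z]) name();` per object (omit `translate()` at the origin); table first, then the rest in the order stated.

table();
translate([534, -539, 0]) stool();
translate([1594, 241, 0]) stool();
translate([45, 40, 698]) table_2();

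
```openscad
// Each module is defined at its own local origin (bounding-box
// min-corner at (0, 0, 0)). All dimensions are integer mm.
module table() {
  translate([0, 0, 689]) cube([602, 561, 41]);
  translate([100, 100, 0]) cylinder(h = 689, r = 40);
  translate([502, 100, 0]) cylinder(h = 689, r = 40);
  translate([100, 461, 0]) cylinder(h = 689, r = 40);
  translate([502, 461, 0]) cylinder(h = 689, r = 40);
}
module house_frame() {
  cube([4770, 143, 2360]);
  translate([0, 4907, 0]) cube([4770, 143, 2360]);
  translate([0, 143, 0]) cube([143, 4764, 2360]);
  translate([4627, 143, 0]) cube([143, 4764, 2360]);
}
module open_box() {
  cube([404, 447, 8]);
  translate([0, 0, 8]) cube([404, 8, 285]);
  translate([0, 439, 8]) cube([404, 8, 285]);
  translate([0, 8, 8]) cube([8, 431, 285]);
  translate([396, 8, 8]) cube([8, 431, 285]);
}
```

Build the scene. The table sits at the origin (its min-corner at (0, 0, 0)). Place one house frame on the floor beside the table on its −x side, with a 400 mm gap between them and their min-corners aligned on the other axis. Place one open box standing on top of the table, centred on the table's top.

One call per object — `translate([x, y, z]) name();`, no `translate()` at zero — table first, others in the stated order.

table();
translate([-5170, 0, 0]) house_frame();
translate([99, 57, 730]) open_box();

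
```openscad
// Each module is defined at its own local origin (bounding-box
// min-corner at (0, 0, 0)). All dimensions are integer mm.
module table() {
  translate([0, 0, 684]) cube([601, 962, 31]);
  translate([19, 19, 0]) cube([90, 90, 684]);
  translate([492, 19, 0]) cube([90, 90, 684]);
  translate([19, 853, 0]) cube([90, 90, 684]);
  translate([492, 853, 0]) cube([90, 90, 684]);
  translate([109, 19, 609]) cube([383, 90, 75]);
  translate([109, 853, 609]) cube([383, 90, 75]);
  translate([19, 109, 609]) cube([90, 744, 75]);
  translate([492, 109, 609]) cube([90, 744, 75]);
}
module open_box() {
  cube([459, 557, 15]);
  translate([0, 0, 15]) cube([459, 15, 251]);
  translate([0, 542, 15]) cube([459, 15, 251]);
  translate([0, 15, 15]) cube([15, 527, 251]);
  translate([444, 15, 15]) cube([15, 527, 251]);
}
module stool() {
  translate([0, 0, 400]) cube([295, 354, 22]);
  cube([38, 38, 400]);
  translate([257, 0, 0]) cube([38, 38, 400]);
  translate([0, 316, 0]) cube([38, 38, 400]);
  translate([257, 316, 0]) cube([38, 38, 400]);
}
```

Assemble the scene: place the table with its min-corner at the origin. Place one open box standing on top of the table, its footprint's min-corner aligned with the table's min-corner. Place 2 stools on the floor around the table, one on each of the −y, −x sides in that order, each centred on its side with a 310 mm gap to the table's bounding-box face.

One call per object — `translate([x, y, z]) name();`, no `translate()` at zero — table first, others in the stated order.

table();
translate([0, 0, 715]) open_box();
translate([153, -664, 0]) stool();
translate([-605, 304, 0]) stool();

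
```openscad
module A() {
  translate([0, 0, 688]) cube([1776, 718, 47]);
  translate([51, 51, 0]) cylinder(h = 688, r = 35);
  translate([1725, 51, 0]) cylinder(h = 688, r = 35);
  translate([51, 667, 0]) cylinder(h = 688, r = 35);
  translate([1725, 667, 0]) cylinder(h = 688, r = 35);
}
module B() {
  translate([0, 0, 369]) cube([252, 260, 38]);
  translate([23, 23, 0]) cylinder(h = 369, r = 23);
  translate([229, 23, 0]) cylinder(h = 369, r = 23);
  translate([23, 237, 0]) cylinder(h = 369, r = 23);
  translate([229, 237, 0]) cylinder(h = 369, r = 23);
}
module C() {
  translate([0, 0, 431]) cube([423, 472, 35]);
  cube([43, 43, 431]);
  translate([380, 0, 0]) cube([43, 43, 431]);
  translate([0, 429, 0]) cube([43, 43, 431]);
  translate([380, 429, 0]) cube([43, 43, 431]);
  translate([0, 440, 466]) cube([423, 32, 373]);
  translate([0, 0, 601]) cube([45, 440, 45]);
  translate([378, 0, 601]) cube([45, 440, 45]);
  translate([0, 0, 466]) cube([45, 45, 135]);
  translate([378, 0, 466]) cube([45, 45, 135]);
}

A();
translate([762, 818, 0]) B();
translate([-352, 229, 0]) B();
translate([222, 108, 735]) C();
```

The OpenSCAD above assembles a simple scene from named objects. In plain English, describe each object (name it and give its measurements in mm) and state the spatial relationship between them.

A is a table with a 1776×718 mm rectangular top, 47 mm thick, top surface at z = 735 mm, supported by four round legs of 70 mm diameter, each leg's bounding box inset 16 mm from the nearest pair of top edges, running from the floor.

B is a four-legged stool. The seat is 252×260 mm, 38 mm thick, top at z = 407 mm. It stands on four round legs, each 46 mm in diameter, from z = 0 to the seat underside, each leg's axis is inset half a diameter from the nearest pair of seat edges (so the leg's bounding box is flush with the corner).

C is a chair. The seat is a 423×472×35 mm slab with its top at z = 466 mm, on four 43×43 mm corner legs (flush with the seat edges, standing on z = 0). A flat backrest 32 mm thick, 373 mm tall, spans the full seat width and rises from the seat top along its +y edge, rear face flush with the rear of the seat. Two armrests of 45×45 mm section run along each side from the seat's front edge to the front of the backrest, top faces 180 mm above the seat top and outer faces flush with the seat's x-edges; a 45×45 mm post under the front of each armrest stands on the seat at the front corner.

Two stools sit around the table at the +y, −x sides. The chair is on top of the table.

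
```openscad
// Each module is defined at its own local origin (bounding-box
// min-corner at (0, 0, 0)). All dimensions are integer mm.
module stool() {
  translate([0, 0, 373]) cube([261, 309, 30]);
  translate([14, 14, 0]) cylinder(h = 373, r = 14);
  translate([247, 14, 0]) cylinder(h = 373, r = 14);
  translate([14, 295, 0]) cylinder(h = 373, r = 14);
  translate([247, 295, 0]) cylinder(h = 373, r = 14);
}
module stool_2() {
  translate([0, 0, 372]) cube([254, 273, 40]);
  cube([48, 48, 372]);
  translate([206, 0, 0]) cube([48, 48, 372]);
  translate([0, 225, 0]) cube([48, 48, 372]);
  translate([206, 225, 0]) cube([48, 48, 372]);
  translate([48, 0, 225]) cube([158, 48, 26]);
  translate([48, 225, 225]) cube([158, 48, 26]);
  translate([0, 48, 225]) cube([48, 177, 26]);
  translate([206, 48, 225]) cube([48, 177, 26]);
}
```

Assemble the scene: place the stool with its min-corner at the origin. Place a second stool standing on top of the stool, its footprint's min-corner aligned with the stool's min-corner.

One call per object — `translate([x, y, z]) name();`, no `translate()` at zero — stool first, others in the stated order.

stool();
translate([0, 0, 403]) stool_2();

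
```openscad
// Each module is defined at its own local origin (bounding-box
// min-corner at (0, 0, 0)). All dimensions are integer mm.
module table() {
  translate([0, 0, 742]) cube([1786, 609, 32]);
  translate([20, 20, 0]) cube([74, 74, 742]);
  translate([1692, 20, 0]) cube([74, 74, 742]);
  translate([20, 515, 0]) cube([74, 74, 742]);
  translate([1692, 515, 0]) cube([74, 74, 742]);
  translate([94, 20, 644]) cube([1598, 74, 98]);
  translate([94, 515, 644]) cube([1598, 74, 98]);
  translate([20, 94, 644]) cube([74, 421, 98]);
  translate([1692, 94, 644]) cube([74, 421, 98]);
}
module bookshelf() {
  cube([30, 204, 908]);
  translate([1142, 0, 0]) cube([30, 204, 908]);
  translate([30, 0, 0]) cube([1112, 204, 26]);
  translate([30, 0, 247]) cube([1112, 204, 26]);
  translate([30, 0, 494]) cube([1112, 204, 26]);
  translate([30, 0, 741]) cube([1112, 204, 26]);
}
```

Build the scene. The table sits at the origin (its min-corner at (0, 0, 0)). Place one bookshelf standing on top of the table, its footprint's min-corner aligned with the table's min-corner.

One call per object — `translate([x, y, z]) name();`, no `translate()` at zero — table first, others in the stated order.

table();
translate([0, 0, 774]) bookshelf();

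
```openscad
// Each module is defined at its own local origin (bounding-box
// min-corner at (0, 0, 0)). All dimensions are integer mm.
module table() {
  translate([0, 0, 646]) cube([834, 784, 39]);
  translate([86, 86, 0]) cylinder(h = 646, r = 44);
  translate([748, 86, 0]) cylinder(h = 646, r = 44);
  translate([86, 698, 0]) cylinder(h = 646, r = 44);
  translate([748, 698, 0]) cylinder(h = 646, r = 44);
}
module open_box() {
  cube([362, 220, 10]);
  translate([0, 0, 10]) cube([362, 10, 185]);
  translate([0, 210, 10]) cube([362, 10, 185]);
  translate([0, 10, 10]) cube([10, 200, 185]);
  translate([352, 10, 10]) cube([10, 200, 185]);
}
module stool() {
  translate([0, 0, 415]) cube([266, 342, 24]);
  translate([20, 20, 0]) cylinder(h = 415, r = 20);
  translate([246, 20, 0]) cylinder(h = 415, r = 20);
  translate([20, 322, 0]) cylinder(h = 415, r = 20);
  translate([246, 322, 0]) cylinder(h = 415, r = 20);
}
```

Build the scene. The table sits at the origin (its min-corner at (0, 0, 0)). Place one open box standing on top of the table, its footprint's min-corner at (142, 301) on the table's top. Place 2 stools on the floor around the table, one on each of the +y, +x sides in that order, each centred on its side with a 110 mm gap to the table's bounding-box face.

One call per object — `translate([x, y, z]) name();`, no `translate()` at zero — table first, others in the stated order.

table();
translate([142, 301, 685]) open_box();
translate([284, 894, 0]) stool();
translate([944, 221, 0]) stool();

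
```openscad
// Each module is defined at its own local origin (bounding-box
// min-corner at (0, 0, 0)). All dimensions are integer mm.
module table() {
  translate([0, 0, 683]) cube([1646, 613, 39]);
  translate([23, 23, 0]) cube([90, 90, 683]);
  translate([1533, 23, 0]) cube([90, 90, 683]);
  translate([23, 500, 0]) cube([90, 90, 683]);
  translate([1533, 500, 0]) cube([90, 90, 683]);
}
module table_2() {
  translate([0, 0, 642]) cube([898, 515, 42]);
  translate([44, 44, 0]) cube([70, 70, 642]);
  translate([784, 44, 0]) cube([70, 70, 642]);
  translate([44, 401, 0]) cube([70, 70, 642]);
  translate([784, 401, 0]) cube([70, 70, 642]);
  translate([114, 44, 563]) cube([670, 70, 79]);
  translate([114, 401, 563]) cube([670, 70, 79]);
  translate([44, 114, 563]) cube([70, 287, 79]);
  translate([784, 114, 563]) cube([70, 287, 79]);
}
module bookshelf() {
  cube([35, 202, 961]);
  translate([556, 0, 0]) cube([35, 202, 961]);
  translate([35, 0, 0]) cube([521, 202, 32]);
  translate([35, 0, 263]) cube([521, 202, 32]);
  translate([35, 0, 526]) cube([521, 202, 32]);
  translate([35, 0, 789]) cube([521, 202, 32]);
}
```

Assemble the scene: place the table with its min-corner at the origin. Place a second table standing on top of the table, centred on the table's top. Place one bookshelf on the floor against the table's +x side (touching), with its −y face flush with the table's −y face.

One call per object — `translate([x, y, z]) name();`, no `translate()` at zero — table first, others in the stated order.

table();
translate([374, 49, 722]) table_2();
translate([1646, 0, 0]) bookshelf();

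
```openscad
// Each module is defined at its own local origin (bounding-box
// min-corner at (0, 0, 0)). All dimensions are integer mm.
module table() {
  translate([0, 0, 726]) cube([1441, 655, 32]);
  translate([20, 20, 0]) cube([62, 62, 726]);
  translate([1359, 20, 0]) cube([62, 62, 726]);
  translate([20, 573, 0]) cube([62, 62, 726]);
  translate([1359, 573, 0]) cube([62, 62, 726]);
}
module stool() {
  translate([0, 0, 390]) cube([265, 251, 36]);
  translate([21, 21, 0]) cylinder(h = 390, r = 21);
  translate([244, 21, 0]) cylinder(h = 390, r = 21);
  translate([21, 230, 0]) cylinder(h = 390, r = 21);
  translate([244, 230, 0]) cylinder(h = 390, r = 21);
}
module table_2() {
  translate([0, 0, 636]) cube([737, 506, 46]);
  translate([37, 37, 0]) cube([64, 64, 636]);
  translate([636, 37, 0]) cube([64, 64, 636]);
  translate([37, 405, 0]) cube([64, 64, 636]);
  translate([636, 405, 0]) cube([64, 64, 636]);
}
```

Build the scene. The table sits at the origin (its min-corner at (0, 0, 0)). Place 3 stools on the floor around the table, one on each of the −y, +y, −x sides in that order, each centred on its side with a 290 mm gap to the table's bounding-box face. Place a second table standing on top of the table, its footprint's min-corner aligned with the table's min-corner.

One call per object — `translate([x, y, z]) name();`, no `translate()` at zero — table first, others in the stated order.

table();
translate([588, -541, 0]) stool();
translate([588, 945, 0]) stool();
translate([-555, 202, 0]) stool();
translate([0, 0, 758]) table_2();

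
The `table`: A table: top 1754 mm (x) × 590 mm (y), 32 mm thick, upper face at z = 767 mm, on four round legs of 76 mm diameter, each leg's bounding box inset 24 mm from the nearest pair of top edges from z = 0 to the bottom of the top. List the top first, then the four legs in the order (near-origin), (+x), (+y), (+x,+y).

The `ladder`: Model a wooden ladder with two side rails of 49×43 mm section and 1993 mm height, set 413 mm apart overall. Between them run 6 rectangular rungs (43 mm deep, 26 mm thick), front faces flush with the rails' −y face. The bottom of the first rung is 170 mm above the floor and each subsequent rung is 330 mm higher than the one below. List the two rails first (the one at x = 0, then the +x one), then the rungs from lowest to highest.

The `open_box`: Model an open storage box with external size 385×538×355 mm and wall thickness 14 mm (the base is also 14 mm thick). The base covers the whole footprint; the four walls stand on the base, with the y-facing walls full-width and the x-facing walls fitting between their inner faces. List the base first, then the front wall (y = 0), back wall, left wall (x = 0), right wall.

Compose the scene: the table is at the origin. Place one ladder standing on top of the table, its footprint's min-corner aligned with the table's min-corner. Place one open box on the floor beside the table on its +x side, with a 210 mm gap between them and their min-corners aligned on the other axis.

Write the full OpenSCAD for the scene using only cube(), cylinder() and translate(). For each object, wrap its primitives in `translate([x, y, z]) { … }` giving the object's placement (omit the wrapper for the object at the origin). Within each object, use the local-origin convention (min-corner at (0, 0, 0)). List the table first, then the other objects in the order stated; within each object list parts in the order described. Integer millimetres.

translate([0, 0, 735]) cube([1754, 590, 32]);
translate([62, 62, 0]) cylinder(h = 735, r = 38);
translate([1692, 62, 0]) cylinder(h = 735, r = 38);
translate([62, 528, 0]) cylinder(h = 735, r = 38);
translate([1692, 528, 0]) cylinder(h = 735, r = 38);
translate([0, 0, 767]) {
  cube([49, 43, 1993]);
  translate([364, 0, 0]) cube([49, 43, 1993]);
  translate([49, 0, 170]) cube([315, 43, 26]);
  translate([49, 0, 500]) cube([315, 43, 26]);
  translate([49, 0, 830]) cube([315, 43, 26]);
  translate([49, 0, 1160]) cube([315, 43, 26]);
  translate([49, 0, 1490]) cube([315, 43, 26]);
  translate([49, 0, 1820]) cube([315, 43, 26]);
}
translate([1964, 0, 0]) {
  cube([385, 538, 14]);
  translate([0, 0, 14]) cube([385, 14, 341]);
  translate([0, 524, 14]) cube([385, 14, 341]);
  translate([0, 14, 14]) cube([14, 510, 341]);
  translate([371, 14, 14]) cube([14, 510, 341]);
}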